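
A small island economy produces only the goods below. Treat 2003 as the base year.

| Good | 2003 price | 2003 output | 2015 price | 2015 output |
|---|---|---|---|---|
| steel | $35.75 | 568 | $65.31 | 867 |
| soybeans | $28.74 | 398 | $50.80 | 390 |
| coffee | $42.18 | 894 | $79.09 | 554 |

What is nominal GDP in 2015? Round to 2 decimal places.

Nominal GDP 2015 = Σ (p_2015 × q_2015) = 65.31·867 + 50.80·390 + 79.09·554 = 120251.63.

$120251.63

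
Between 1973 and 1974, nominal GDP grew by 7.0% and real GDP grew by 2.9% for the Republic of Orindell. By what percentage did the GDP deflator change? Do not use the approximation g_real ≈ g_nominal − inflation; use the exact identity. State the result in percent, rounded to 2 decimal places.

3.98%

(1 + g_nom) = (1 + g_real)(1 + π), so π = 1.0700 / 1.0290 − 1 = 0.03984.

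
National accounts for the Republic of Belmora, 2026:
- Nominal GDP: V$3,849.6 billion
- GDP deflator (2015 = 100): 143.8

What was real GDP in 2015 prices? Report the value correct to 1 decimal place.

Real GDP = Nominal / (GDP deflator/100) = 3849.6 / 1.438 = 2677.05.

V$2,677.1 billion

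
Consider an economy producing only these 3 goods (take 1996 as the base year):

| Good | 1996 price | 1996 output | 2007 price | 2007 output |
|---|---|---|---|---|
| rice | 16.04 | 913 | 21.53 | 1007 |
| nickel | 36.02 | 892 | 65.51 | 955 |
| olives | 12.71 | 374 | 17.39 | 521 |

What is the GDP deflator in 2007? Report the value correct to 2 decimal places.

163.19

Nominal GDP 2007 = 21.53·1007 + 65.51·955 + 17.39·521 = 93302.95.
Real GDP 2007 (at 1996 prices) = 16.04·1007 + 36.02·955 + 12.71·521 = 57173.29.
Deflator = Nominal/Real × 100 = 93302.95/57173.29 × 100 = 163.193.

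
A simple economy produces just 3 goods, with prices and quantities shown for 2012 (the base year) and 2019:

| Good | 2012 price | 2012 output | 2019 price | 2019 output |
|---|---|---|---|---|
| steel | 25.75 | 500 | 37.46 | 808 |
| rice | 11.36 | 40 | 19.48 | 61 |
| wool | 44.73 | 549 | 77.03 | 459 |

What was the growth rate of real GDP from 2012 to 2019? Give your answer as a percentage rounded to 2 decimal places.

Real GDP 2012 = Nominal GDP 2012 = 25.75·500 + 11.36·40 + 44.73·549 = 37886.17.
Real GDP 2019 (at 2012 prices) = 25.75·808 + 11.36·61 + 44.73·459 = 42030.03.
Real growth = 42030.03/37886.17 − 1 = 0.1094.

10.94%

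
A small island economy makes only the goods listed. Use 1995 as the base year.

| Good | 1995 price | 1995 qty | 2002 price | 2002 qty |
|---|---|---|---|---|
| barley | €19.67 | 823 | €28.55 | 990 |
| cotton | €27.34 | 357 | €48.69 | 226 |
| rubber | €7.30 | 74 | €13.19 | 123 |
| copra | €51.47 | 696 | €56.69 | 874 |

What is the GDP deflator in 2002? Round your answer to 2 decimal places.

Nominal GDP 2002 = 28.55·990 + 48.69·226 + 13.19·123 + 56.69·874 = 90437.87.
Real GDP 2002 (at 1995 prices) = 19.67·990 + 27.34·226 + 7.30·123 + 51.47·874 = 71534.82.
Deflator = Nominal/Real × 100 = 90437.87/71534.82 × 100 = 126.425.

126.42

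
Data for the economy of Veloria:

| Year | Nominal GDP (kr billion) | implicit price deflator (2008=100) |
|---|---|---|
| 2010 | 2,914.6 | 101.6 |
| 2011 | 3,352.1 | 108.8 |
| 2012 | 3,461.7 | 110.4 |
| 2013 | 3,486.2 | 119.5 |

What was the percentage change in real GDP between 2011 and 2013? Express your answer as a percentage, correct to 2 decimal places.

-5.31%

Real GDP 2011 = 3352.1/1.088 = 3080.97.
Real GDP 2013 = 3486.2/1.195 = 2917.32.
Change = 2917.32/3080.97 − 1 = -0.0531.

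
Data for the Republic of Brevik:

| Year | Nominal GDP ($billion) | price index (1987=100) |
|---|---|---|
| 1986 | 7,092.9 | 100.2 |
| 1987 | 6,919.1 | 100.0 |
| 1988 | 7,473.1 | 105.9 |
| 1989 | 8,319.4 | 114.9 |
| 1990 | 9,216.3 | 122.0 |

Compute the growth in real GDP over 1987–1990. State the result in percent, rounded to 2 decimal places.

9.18%

Real GDP 1987 = 6919.1/1.000 = 6919.10.
Real GDP 1990 = 9216.3/1.220 = 7554.34.
Change = 7554.34/6919.10 − 1 = 0.0918.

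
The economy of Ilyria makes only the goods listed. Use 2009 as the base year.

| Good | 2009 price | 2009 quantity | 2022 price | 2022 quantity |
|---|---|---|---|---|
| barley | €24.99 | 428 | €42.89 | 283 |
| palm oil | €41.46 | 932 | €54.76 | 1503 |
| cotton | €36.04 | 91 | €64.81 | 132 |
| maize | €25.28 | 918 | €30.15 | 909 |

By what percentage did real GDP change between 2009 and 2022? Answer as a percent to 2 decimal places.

Real GDP 2009 = Nominal GDP 2009 = 24.99·428 + 41.46·932 + 36.04·91 + 25.28·918 = 75823.12.
Real GDP 2022 (at 2009 prices) = 24.99·283 + 41.46·1503 + 36.04·132 + 25.28·909 = 97123.35.
Real growth = 97123.35/75823.12 − 1 = 0.2809.

28.09%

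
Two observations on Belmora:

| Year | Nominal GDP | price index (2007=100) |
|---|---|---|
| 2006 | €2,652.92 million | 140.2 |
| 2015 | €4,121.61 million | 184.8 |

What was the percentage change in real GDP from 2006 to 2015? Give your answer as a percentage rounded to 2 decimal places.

17.87%

Real GDP 2006 = 2652.92 / 1.402 = 1892.24.
Real GDP 2015 = 4121.61 / 1.848 = 2230.31.
Real growth = 2230.31 / 1892.24 − 1 = 0.1787.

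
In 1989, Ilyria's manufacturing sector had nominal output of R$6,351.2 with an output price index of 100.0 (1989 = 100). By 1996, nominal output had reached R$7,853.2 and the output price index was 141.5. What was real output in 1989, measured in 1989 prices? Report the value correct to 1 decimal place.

R$6,351.2

Real output = Nominal / (output price index/100) = 6351.2 / 1.000 = 6351.20.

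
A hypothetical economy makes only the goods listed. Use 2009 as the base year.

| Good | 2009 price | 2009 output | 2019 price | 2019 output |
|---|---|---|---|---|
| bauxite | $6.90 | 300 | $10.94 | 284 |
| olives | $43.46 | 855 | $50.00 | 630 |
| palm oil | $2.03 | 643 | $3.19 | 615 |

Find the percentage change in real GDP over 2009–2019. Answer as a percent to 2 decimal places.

-24.54%

Real GDP 2009 = Nominal GDP 2009 = 6.90·300 + 43.46·855 + 2.03·643 = 40533.59.
Real GDP 2019 (at 2009 prices) = 6.90·284 + 43.46·630 + 2.03·615 = 30587.85.
Real growth = 30587.85/40533.59 − 1 = -0.2454.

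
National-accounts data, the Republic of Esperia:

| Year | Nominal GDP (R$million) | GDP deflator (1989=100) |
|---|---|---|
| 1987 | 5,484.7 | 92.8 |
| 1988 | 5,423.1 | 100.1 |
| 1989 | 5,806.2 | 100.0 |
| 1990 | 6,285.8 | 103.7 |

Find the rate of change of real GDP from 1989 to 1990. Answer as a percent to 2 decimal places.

Real GDP 1989 = 5806.2/1.000 = 5806.20.
Real GDP 1990 = 6285.8/1.037 = 6061.52.
Change = 6061.52/5806.20 − 1 = 0.0440.

4.40%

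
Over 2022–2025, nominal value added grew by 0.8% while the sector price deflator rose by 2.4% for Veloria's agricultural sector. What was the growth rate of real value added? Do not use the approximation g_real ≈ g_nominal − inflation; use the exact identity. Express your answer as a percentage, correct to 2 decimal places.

(1 + g_nom) = (1 + g_real)(1 + π), so g_real = 1.0080 / 1.0240 − 1 = -0.01563.

-1.56%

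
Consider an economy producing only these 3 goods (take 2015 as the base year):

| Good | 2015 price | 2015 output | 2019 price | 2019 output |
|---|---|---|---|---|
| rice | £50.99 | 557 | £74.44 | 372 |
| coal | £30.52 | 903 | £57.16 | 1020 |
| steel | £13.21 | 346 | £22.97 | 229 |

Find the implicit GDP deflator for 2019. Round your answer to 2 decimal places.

171.78

Nominal GDP 2019 = 74.44·372 + 57.16·1020 + 22.97·229 = 91255.01.
Real GDP 2019 (at 2015 prices) = 50.99·372 + 30.52·1020 + 13.21·229 = 53123.77.
Deflator = Nominal/Real × 100 = 91255.01/53123.77 × 100 = 171.778.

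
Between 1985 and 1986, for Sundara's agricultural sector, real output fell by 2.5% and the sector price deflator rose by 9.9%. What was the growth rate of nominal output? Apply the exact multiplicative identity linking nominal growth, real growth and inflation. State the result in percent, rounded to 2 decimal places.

7.15%

(1 + g_nom) = (1 + g_real)(1 + π) = 0.9750 × 1.0990 = 1.07153.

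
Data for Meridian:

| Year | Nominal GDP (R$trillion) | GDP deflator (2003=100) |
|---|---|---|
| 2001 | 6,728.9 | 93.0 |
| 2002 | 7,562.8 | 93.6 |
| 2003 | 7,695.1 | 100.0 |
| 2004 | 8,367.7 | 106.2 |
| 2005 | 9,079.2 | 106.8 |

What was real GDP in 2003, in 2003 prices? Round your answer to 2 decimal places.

Real GDP 2003 = 7695.1 / 1.000 = 7695.10.

R$7,695.10 trillion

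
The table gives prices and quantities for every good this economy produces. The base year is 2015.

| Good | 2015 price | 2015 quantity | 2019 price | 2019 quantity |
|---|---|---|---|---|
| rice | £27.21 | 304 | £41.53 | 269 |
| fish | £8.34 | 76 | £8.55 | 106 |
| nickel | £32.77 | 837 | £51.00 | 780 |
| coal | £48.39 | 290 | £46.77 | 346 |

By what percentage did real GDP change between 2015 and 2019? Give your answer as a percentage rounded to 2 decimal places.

Real GDP 2015 = Nominal GDP 2015 = 27.21·304 + 8.34·76 + 32.77·837 + 48.39·290 = 50367.27.
Real GDP 2019 (at 2015 prices) = 27.21·269 + 8.34·106 + 32.77·780 + 48.39·346 = 50507.07.
Real growth = 50507.07/50367.27 − 1 = 0.0028.

0.28%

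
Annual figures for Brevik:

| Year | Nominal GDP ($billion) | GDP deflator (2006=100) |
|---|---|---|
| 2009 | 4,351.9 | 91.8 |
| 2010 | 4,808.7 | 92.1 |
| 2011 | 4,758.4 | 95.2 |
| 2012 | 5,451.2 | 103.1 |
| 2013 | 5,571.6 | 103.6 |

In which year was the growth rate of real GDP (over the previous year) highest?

2010: real = 4808.7/0.921 = 5221.17; growth vs 2009 (4740.63) = 10.14%.
2011: real = 4758.4/0.952 = 4998.32; growth vs 2010 (5221.17) = -4.27%.
2012: real = 5451.2/1.031 = 5287.29; growth vs 2011 (4998.32) = 5.78%.
2013: real = 5571.6/1.036 = 5377.99; growth vs 2012 (5287.29) = 1.72%.

2010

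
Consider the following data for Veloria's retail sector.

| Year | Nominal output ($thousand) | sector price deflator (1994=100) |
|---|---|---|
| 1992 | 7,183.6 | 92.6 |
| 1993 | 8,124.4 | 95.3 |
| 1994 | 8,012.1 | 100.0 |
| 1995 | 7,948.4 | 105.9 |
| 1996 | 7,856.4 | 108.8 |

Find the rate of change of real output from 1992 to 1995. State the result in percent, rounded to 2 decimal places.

-3.25%

Real output 1992 = 7183.6/0.926 = 7757.67.
Real output 1995 = 7948.4/1.059 = 7505.57.
Change = 7505.57/7757.67 − 1 = -0.0325.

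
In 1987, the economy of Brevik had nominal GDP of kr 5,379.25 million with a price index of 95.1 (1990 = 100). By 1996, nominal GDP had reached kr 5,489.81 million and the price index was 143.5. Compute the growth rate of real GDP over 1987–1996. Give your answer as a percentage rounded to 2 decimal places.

-32.37%

Deflate each year: 1987 → 5379.25/0.951 = 5656.41; 1996 → 5489.81/1.435 = 3825.65.
So real GDP changed by 3825.65/5656.41 − 1 = -0.3237, i.e. -32.37%.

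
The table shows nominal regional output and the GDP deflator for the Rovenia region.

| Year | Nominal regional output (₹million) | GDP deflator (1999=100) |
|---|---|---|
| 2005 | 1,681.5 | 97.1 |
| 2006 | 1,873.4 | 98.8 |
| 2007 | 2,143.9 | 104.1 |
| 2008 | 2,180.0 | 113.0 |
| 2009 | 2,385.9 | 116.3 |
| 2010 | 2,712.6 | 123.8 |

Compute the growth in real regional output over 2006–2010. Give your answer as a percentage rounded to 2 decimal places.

Real regional output 2006 = 1873.4/0.988 = 1896.15.
Real regional output 2010 = 2712.6/1.238 = 2191.11.
Change = 2191.11/1896.15 − 1 = 0.1556.

15.56%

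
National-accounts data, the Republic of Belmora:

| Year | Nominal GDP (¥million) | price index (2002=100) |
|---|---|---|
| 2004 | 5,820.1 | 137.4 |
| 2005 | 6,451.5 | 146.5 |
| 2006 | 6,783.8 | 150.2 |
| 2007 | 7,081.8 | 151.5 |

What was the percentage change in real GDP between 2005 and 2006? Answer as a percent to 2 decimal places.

2.56%

Real GDP 2005 = 6451.5/1.465 = 4403.75.
Real GDP 2006 = 6783.8/1.502 = 4516.51.
Change = 4516.51/4403.75 − 1 = 0.0256.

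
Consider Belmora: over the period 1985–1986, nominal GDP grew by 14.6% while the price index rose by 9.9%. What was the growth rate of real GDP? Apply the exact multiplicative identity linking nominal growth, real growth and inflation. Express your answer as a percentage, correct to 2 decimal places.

(1 + g_nom) = (1 + g_real)(1 + π), so g_real = 1.1460 / 1.0990 − 1 = 0.04277.

4.28%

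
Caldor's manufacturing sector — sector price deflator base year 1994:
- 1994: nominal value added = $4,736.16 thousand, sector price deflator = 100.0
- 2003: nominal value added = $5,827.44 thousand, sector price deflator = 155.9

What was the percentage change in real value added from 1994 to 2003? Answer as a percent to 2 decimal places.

Deflate each year: 1994 → 4736.16/1.000 = 4736.16; 2003 → 5827.44/1.559 = 3737.93.
So real value added changed by 3737.93/4736.16 − 1 = -0.2108, i.e. -21.08%.

-21.08%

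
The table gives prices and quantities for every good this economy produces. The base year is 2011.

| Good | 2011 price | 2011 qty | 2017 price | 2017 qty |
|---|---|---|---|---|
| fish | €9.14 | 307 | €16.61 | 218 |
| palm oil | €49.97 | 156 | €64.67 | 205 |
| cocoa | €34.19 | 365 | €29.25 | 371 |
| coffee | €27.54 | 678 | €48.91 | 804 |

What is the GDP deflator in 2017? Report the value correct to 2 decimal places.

142.48

Nominal GDP 2017 = 16.61·218 + 64.67·205 + 29.25·371 + 48.91·804 = 67053.72.
Real GDP 2017 (at 2011 prices) = 9.14·218 + 49.97·205 + 34.19·371 + 27.54·804 = 47063.02.
Deflator = Nominal/Real × 100 = 67053.72/47063.02 × 100 = 142.476.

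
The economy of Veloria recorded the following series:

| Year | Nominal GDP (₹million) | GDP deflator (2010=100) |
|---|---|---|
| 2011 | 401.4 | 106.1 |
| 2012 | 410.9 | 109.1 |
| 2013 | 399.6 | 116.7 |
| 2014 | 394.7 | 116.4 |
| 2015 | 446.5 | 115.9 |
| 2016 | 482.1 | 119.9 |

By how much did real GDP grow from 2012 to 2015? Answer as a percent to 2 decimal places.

Real GDP 2012 = 410.9/1.091 = 376.63.
Real GDP 2015 = 446.5/1.159 = 385.25.
Change = 385.25/376.63 − 1 = 0.0229.

2.29%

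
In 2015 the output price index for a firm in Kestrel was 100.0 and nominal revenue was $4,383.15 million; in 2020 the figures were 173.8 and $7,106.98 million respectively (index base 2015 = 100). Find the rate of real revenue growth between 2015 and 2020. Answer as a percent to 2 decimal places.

-6.71%

Real revenue 2015 = 4383.15 / 1.000 = 4383.15.
Real revenue 2020 = 7106.98 / 1.738 = 4089.17.
Real growth = 4089.17 / 4383.15 − 1 = -0.0671.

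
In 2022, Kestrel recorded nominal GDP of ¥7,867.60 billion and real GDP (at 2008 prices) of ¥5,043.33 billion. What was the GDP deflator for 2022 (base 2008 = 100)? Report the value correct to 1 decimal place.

156.0

GDP deflator = (Nominal / Real) × 100 = 7867.60 / 5043.33 × 100 = 156.00.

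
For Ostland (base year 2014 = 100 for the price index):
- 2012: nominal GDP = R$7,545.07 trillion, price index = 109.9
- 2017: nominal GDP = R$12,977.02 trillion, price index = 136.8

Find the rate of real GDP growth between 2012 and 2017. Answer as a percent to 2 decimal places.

Real GDP 2012 = 7545.07 / 1.099 = 6865.40.
Real GDP 2017 = 12977.02 / 1.368 = 9486.13.
Real growth = 9486.13 / 6865.40 − 1 = 0.3817.

38.17%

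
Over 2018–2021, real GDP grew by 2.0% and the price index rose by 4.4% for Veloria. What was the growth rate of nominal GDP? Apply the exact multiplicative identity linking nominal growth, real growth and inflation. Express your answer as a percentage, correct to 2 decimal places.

(1 + g_nom) = (1 + g_real)(1 + π) = 1.0200 × 1.0440 = 1.06488.

6.49%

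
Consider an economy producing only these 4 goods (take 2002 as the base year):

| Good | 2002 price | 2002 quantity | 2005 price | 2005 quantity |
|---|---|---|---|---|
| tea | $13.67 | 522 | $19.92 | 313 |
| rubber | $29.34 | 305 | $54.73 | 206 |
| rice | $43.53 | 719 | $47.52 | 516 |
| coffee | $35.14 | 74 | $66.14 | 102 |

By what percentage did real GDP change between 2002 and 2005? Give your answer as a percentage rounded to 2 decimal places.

Real GDP 2002 = Nominal GDP 2002 = 13.67·522 + 29.34·305 + 43.53·719 + 35.14·74 = 49982.87.
Real GDP 2005 (at 2002 prices) = 13.67·313 + 29.34·206 + 43.53·516 + 35.14·102 = 36368.51.
Real growth = 36368.51/49982.87 − 1 = -0.2724.

-27.24%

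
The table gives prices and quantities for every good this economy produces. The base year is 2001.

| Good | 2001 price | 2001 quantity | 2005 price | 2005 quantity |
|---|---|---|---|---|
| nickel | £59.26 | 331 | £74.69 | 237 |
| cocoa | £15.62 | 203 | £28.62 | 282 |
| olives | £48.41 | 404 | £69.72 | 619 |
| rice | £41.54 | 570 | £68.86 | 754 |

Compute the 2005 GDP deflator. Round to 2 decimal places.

Nominal GDP 2005 = 74.69·237 + 28.62·282 + 69.72·619 + 68.86·754 = 120849.49.
Real GDP 2005 (at 2001 prices) = 59.26·237 + 15.62·282 + 48.41·619 + 41.54·754 = 79736.41.
Deflator = Nominal/Real × 100 = 120849.49/79736.41 × 100 = 151.561.

151.56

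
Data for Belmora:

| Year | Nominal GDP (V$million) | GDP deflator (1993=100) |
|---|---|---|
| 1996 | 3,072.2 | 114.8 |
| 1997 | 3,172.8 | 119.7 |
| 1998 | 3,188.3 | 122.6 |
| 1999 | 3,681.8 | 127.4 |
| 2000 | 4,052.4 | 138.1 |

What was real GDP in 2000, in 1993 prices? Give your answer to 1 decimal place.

Real GDP 2000 = 4052.4 / 1.381 = 2934.40.

V$2,934.4 million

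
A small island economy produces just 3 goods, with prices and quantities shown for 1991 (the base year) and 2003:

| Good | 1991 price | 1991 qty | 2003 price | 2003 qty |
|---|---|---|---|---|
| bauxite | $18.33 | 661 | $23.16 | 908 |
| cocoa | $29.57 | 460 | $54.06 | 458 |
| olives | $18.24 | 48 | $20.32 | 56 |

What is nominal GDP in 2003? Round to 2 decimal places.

Nominal GDP 2003 = Σ (p_2003 × q_2003) = 23.16·908 + 54.06·458 + 20.32·56 = 46926.68.

$46926.68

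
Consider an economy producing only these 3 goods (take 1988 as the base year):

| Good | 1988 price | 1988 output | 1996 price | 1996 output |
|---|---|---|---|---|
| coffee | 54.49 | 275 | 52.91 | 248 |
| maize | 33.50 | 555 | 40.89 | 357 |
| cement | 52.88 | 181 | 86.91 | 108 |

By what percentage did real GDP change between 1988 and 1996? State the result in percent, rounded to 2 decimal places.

-27.73%

Real GDP 1988 = Nominal GDP 1988 = 54.49·275 + 33.50·555 + 52.88·181 = 43148.53.
Real GDP 1996 (at 1988 prices) = 54.49·248 + 33.50·357 + 52.88·108 = 31184.06.
Real growth = 31184.06/43148.53 − 1 = -0.2773.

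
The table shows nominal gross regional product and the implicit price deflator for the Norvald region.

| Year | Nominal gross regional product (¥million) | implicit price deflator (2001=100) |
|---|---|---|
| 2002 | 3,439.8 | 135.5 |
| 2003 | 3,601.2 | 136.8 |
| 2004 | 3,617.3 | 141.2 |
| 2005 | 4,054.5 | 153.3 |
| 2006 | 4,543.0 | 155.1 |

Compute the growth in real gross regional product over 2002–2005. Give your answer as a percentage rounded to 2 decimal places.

4.18%

Real gross regional product 2002 = 3439.8/1.355 = 2538.60.
Real gross regional product 2005 = 4054.5/1.533 = 2644.81.
Change = 2644.81/2538.60 − 1 = 0.0418.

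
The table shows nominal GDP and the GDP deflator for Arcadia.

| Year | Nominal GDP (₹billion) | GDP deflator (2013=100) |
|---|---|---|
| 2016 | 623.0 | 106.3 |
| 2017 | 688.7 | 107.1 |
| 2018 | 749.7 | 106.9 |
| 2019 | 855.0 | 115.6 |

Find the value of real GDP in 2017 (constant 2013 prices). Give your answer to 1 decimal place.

₹643.0 billion

Real GDP 2017 = 688.7 / 1.071 = 643.04.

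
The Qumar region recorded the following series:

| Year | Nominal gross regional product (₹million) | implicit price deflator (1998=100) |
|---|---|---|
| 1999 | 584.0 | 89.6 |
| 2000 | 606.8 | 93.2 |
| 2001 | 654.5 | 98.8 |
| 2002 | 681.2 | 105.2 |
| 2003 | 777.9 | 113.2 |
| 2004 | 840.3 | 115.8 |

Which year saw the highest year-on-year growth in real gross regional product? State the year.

2000: real = 606.8/0.932 = 651.07; growth vs 1999 (651.79) = -0.11%.
2001: real = 654.5/0.988 = 662.45; growth vs 2000 (651.07) = 1.75%.
2002: real = 681.2/1.052 = 647.53; growth vs 2001 (662.45) = -2.25%.
2003: real = 777.9/1.132 = 687.19; growth vs 2002 (647.53) = 6.12%.
2004: real = 840.3/1.158 = 725.65; growth vs 2003 (687.19) = 5.60%.

2003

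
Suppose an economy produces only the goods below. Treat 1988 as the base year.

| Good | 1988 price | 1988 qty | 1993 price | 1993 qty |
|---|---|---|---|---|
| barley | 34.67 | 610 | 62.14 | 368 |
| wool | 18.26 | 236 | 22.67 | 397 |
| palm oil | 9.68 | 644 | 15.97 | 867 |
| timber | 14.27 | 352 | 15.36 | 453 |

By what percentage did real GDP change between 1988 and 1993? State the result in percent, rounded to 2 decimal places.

-5.04%

Real GDP 1988 = Nominal GDP 1988 = 34.67·610 + 18.26·236 + 9.68·644 + 14.27·352 = 36715.02.
Real GDP 1993 (at 1988 prices) = 34.67·368 + 18.26·397 + 9.68·867 + 14.27·453 = 34864.65.
Real growth = 34864.65/36715.02 − 1 = -0.0504.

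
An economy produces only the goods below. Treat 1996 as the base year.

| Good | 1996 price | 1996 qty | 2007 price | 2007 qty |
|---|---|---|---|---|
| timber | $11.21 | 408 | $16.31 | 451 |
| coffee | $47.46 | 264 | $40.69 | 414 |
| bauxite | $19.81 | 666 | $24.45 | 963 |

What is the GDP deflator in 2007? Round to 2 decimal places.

Nominal GDP 2007 = 16.31·451 + 40.69·414 + 24.45·963 = 47746.82.
Real GDP 2007 (at 1996 prices) = 11.21·451 + 47.46·414 + 19.81·963 = 43781.18.
Deflator = Nominal/Real × 100 = 47746.82/43781.18 × 100 = 109.058.

109.06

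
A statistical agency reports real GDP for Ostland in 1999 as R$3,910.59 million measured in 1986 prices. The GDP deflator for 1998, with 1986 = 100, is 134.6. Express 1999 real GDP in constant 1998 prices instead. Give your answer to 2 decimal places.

R$5,263.65 million

Real GDP in 1998 prices = Real GDP in 1986 prices × (P_1998/P_1986) = 3910.59 × 1.346 = 5263.65.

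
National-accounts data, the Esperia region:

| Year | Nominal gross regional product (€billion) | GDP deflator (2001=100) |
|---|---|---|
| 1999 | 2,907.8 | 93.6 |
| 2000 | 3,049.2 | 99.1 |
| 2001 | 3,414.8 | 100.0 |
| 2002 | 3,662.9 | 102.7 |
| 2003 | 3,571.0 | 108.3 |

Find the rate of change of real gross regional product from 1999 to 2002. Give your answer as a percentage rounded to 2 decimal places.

14.81%

Real gross regional product 1999 = 2907.8/0.936 = 3106.62.
Real gross regional product 2002 = 3662.9/1.027 = 3566.60.
Change = 3566.60/3106.62 − 1 = 0.1481.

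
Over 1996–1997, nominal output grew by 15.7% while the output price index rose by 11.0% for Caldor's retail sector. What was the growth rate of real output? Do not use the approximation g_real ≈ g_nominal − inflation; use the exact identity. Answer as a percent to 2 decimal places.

(1 + g_nom) = (1 + g_real)(1 + π), so g_real = 1.1570 / 1.1100 − 1 = 0.04234.

4.23%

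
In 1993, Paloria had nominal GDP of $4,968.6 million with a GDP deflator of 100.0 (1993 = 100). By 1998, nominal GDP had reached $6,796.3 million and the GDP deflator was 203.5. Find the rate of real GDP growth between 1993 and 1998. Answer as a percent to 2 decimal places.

-32.78%

Real GDP 1993 = 4968.6 / 1.000 = 4968.60.
Real GDP 1998 = 6796.3 / 2.035 = 3339.71.
Real growth = 3339.71 / 4968.60 − 1 = -0.3278.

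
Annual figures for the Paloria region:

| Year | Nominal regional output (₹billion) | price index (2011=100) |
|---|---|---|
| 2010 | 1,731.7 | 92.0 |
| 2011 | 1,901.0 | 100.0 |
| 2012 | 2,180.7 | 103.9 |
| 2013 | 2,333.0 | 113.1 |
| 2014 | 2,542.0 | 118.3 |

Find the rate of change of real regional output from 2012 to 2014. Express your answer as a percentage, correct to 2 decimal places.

Real regional output 2012 = 2180.7/1.039 = 2098.85.
Real regional output 2014 = 2542.0/1.183 = 2148.77.
Change = 2148.77/2098.85 − 1 = 0.0238.

2.38%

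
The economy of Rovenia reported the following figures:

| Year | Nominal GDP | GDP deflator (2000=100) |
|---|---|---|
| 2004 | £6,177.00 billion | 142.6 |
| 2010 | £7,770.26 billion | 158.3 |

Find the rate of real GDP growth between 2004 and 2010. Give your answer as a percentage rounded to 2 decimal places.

Deflate each year: 2004 → 6177.00/1.426 = 4331.70; 2010 → 7770.26/1.583 = 4908.57.
So real GDP changed by 4908.57/4331.70 − 1 = 0.1332, i.e. 13.32%.

13.32%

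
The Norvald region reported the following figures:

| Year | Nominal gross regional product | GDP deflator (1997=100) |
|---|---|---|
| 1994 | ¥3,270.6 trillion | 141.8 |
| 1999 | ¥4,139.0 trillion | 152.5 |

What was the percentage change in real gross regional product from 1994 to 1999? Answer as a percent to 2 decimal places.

Real gross regional product 1994 = 3270.6 / 1.418 = 2306.49.
Real gross regional product 1999 = 4139.0 / 1.525 = 2714.10.
Real growth = 2714.10 / 2306.49 − 1 = 0.1767.

17.67%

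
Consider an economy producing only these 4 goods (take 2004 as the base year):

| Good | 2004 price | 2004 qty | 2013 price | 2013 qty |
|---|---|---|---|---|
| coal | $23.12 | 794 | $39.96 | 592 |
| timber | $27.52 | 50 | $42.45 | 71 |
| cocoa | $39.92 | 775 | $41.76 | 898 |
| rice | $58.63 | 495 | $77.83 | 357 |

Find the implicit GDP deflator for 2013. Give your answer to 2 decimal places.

126.98

Nominal GDP 2013 = 39.96·592 + 42.45·71 + 41.76·898 + 77.83·357 = 91956.06.
Real GDP 2013 (at 2004 prices) = 23.12·592 + 27.52·71 + 39.92·898 + 58.63·357 = 72420.03.
Deflator = Nominal/Real × 100 = 91956.06/72420.03 × 100 = 126.976.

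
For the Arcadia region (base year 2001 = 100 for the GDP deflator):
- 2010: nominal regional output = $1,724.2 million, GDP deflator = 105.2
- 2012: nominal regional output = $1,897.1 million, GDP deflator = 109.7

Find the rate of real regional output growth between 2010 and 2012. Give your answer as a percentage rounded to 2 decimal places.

5.51%

Deflate each year: 2010 → 1724.2/1.052 = 1638.97; 2012 → 1897.1/1.097 = 1729.35.
So real regional output changed by 1729.35/1638.97 − 1 = 0.0551, i.e. 5.51%.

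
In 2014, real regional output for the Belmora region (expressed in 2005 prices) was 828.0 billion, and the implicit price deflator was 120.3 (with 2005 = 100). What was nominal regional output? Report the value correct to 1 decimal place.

996.1 billion

Nominal regional output = Real × (implicit price deflator/100) = 828.0 × 1.203 = 996.08.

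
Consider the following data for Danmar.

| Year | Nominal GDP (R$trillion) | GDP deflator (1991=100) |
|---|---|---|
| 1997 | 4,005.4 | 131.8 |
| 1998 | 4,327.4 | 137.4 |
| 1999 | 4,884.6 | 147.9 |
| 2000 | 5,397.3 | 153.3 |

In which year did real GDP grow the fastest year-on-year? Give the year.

1998: real = 4327.4/1.374 = 3149.49; growth vs 1997 (3039.00) = 3.64%.
1999: real = 4884.6/1.479 = 3302.64; growth vs 1998 (3149.49) = 4.86%.
2000: real = 5397.3/1.533 = 3520.74; growth vs 1999 (3302.64) = 6.60%.

2000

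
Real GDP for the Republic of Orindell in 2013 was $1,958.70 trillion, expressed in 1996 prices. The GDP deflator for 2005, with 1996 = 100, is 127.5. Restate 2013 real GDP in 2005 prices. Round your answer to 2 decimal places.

Real GDP in 2005 prices = Real GDP in 1996 prices × (P_2005/P_1996) = 1958.70 × 1.275 = 2497.34.

$2,497.34 trillion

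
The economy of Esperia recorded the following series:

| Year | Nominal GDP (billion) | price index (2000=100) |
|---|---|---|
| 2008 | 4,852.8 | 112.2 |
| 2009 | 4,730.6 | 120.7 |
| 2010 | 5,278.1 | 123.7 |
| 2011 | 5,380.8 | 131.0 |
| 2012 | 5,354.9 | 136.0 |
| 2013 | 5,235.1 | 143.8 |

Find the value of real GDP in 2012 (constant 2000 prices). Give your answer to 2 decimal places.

3,937.43 billion

Real GDP 2012 = 5354.9 / 1.360 = 3937.43.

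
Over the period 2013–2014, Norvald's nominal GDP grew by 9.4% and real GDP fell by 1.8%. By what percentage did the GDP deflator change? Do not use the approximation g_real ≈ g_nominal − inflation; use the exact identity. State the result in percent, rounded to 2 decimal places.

11.41%

(1 + g_nom) = (1 + g_real)(1 + π), so π = 1.0940 / 0.9820 − 1 = 0.11405.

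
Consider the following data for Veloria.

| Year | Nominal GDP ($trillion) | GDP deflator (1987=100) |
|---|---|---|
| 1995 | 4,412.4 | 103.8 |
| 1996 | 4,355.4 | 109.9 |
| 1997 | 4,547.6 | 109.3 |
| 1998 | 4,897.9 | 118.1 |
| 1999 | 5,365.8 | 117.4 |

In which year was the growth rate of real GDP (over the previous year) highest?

1999

1996: real = 4355.4/1.099 = 3963.06; growth vs 1995 (4250.87) = -6.77%.
1997: real = 4547.6/1.093 = 4160.66; growth vs 1996 (3963.06) = 4.99%.
1998: real = 4897.9/1.181 = 4147.25; growth vs 1997 (4160.66) = -0.32%.
1999: real = 5365.8/1.174 = 4570.53; growth vs 1998 (4147.25) = 10.21%.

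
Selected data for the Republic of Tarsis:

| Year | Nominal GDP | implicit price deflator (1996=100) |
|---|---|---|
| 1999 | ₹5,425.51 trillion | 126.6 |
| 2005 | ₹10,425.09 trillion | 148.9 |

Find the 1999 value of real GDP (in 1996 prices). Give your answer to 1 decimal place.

₹4,285.6 trillion

Real GDP = Nominal / (implicit price deflator/100) = 5425.51 / 1.266 = 4285.55.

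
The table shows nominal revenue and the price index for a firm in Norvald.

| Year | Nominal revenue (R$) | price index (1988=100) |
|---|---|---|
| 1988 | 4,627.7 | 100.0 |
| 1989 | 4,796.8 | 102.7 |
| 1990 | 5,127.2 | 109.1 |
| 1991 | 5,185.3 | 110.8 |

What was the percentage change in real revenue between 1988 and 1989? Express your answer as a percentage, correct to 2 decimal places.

0.93%

Real revenue 1988 = 4627.7/1.000 = 4627.70.
Real revenue 1989 = 4796.8/1.027 = 4670.69.
Change = 4670.69/4627.70 − 1 = 0.0093.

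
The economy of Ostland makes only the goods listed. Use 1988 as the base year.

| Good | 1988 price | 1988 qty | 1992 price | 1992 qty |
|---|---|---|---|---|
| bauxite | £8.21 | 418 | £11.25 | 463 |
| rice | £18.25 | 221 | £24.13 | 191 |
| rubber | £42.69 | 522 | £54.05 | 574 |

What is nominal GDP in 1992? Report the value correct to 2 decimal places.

£40842.28

Nominal GDP 1992 = Σ (p_1992 × q_1992) = 11.25·463 + 24.13·191 + 54.05·574 = 40842.28.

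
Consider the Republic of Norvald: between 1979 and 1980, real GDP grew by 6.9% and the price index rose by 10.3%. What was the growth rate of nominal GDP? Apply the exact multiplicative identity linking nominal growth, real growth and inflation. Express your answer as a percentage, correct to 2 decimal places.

17.91%

(1 + g_nom) = (1 + g_real)(1 + π) = 1.0690 × 1.1030 = 1.17911.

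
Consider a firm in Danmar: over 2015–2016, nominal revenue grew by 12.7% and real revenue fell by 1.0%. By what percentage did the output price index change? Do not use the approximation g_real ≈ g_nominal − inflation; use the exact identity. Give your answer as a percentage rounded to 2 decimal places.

13.84%

(1 + g_nom) = (1 + g_real)(1 + π), so π = 1.1270 / 0.9900 − 1 = 0.13838.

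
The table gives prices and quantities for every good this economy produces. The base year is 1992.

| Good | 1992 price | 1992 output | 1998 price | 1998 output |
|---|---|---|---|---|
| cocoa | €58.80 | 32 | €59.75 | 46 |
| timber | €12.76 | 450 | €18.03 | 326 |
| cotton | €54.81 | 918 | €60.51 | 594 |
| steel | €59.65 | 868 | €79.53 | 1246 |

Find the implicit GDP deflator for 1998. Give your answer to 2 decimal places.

Nominal GDP 1998 = 59.75·46 + 18.03·326 + 60.51·594 + 79.53·1246 = 143663.60.
Real GDP 1998 (at 1992 prices) = 58.80·46 + 12.76·326 + 54.81·594 + 59.65·1246 = 113745.60.
Deflator = Nominal/Real × 100 = 143663.60/113745.60 × 100 = 126.303.

126.30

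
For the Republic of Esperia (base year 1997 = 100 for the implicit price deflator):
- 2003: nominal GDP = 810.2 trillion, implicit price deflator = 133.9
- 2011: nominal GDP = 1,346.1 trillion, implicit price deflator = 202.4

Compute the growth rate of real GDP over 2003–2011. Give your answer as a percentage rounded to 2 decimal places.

Deflate each year: 2003 → 810.2/1.339 = 605.08; 2011 → 1346.1/2.024 = 665.07.
So real GDP changed by 665.07/605.08 − 1 = 0.0991, i.e. 9.91%.

9.91%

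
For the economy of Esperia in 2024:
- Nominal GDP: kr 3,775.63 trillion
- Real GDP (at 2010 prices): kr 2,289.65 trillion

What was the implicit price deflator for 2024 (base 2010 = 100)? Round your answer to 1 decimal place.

164.9

implicit price deflator = (Nominal / Real) × 100 = 3775.63 / 2289.65 × 100 = 164.90.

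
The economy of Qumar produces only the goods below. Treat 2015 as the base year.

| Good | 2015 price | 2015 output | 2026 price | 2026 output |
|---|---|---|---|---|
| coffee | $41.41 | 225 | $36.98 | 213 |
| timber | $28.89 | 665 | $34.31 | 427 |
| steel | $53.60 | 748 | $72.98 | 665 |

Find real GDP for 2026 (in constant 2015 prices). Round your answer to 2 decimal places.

$56800.36

Real GDP 2026 = Σ (p_2015 × q_2026) = 41.41·213 + 28.89·427 + 53.60·665 = 56800.36.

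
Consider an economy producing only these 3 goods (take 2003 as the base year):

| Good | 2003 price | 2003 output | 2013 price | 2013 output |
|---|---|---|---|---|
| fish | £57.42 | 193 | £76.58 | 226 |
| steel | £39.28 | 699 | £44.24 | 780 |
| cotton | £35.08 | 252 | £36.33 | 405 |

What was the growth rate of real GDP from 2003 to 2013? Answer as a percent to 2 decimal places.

Real GDP 2003 = Nominal GDP 2003 = 57.42·193 + 39.28·699 + 35.08·252 = 47378.94.
Real GDP 2013 (at 2003 prices) = 57.42·226 + 39.28·780 + 35.08·405 = 57822.72.
Real growth = 57822.72/47378.94 − 1 = 0.2204.

22.04%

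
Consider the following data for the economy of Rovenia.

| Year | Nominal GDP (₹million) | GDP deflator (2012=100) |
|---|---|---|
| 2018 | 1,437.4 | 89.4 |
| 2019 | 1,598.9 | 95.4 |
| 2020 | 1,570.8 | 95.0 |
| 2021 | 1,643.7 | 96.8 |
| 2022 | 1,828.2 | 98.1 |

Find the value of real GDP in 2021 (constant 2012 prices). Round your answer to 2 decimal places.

₹1,698.04 million

Real GDP 2021 = 1643.7 / 0.968 = 1698.04.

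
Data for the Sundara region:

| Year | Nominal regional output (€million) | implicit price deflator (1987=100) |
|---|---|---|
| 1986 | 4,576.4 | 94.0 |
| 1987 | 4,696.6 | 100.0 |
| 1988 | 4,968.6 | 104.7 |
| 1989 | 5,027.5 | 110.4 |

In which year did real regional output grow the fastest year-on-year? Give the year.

1987: real = 4696.6/1.000 = 4696.60; growth vs 1986 (4868.51) = -3.53%.
1988: real = 4968.6/1.047 = 4745.56; growth vs 1987 (4696.60) = 1.04%.
1989: real = 5027.5/1.104 = 4553.89; growth vs 1988 (4745.56) = -4.04%.

1988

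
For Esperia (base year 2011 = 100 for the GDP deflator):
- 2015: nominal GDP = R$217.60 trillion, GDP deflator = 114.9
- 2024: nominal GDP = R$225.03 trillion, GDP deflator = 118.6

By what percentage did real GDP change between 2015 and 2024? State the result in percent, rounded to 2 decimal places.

0.19%

Real GDP 2015 = 217.60 / 1.149 = 189.38.
Real GDP 2024 = 225.03 / 1.186 = 189.74.
Real growth = 189.74 / 189.38 − 1 = 0.0019.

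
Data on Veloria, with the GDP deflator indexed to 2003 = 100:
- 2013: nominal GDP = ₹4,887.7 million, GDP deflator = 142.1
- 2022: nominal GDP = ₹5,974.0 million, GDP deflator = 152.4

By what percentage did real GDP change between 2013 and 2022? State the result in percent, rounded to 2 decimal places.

13.96%

Real GDP 2013 = 4887.7 / 1.421 = 3439.62.
Real GDP 2022 = 5974.0 / 1.524 = 3919.95.
Real growth = 3919.95 / 3439.62 − 1 = 0.1396.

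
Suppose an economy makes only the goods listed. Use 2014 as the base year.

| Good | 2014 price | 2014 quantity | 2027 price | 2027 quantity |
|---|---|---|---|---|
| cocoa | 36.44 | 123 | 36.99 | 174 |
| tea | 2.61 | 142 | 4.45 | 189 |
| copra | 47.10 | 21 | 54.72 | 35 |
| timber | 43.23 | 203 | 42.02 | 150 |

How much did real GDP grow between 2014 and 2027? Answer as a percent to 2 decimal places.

2.39%

Real GDP 2014 = Nominal GDP 2014 = 36.44·123 + 2.61·142 + 47.10·21 + 43.23·203 = 14617.53.
Real GDP 2027 (at 2014 prices) = 36.44·174 + 2.61·189 + 47.10·35 + 43.23·150 = 14966.85.
Real growth = 14966.85/14617.53 − 1 = 0.0239.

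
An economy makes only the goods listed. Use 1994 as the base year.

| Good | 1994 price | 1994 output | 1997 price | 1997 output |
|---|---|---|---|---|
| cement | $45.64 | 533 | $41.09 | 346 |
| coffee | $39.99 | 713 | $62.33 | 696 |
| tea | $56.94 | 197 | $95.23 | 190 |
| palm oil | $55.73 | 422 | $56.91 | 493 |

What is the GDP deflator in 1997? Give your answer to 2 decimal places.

Nominal GDP 1997 = 41.09·346 + 62.33·696 + 95.23·190 + 56.91·493 = 103749.15.
Real GDP 1997 (at 1994 prices) = 45.64·346 + 39.99·696 + 56.94·190 + 55.73·493 = 81917.97.
Deflator = Nominal/Real × 100 = 103749.15/81917.97 × 100 = 126.650.

126.65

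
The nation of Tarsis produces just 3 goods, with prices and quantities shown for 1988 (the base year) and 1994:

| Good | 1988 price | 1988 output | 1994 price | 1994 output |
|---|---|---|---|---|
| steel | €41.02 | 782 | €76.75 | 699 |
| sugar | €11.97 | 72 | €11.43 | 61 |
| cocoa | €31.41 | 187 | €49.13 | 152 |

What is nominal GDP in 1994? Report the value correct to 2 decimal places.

€61813.24

Nominal GDP 1994 = Σ (p_1994 × q_1994) = 76.75·699 + 11.43·61 + 49.13·152 = 61813.24.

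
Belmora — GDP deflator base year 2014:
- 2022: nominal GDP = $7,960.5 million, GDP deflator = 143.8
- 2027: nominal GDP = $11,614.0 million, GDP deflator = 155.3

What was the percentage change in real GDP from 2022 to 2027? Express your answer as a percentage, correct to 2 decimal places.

Real GDP 2022 = 7960.5 / 1.438 = 5535.81.
Real GDP 2027 = 11614.0 / 1.553 = 7478.43.
Real growth = 7478.43 / 5535.81 − 1 = 0.3509.

35.09%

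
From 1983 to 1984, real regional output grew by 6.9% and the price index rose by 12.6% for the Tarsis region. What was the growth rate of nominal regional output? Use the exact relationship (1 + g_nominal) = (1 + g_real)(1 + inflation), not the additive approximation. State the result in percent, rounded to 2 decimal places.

20.37%

(1 + g_nom) = (1 + g_real)(1 + π) = 1.0690 × 1.1260 = 1.20369.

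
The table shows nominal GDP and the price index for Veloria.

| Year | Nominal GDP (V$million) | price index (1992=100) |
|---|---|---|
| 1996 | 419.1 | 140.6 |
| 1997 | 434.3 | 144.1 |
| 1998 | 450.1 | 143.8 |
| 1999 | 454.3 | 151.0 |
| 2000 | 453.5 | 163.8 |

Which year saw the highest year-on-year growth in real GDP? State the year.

1997: real = 434.3/1.441 = 301.39; growth vs 1996 (298.08) = 1.11%.
1998: real = 450.1/1.438 = 313.00; growth vs 1997 (301.39) = 3.85%.
1999: real = 454.3/1.510 = 300.86; growth vs 1998 (313.00) = -3.88%.
2000: real = 453.5/1.638 = 276.86; growth vs 1999 (300.86) = -7.98%.

1998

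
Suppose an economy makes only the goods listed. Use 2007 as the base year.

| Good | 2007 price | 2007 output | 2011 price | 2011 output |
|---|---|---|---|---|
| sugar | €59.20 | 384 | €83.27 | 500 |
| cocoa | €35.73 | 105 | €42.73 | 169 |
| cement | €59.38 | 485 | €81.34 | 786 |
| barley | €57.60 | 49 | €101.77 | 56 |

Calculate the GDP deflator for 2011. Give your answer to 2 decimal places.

Nominal GDP 2011 = 83.27·500 + 42.73·169 + 81.34·786 + 101.77·56 = 118488.73.
Real GDP 2011 (at 2007 prices) = 59.20·500 + 35.73·169 + 59.38·786 + 57.60·56 = 85536.65.
Deflator = Nominal/Real × 100 = 118488.73/85536.65 × 100 = 138.524.

138.52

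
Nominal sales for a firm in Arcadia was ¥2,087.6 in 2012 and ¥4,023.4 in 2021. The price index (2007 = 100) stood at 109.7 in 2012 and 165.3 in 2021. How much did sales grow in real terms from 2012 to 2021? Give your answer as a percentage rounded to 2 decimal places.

Real sales 2012 = 2087.6 / 1.097 = 1903.01.
Real sales 2021 = 4023.4 / 1.653 = 2434.00.
Real growth = 2434.00 / 1903.01 − 1 = 0.2790.

27.90%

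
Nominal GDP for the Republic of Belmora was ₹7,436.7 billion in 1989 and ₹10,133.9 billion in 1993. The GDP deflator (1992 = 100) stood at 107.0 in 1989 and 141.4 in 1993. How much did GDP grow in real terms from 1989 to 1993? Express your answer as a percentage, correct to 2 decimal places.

Deflate each year: 1989 → 7436.7/1.070 = 6950.19; 1993 → 10133.9/1.414 = 7166.83.
So real GDP changed by 7166.83/6950.19 − 1 = 0.0312, i.e. 3.12%.

3.12%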